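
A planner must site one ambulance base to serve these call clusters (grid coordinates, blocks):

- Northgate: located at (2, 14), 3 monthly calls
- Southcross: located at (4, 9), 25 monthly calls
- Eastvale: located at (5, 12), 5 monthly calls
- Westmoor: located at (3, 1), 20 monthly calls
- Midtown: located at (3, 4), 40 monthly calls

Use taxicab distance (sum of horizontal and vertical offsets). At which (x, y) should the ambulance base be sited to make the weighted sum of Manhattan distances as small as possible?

(3, 4)

Manhattan distance separates: Σwᵢ(|x−xᵢ|+|y−yᵢ|) = Σwᵢ|x−xᵢ| + Σwᵢ|y−yᵢ|, so x and y are optimised independently as 1-D weighted medians.
Total weight W = 93; half = 46.5.
x-coordinate, sorted with cumulative weight:
  x=2 (Northgate, w=3) cum 3
  x=3 (Westmoor, w=20) cum 23
  x=3 (Midtown, w=40) cum 63  ← median
  x=4 (Southcross, w=25) cum 88
  x=5 (Eastvale, w=5) cum 93
⇒ x* = 3
y-coordinate, sorted with cumulative weight:
  y=1 (Westmoor, w=20) cum 20
  y=4 (Midtown, w=40) cum 60  ← median
  y=9 (Southcross, w=25) cum 85
  y=12 (Eastvale, w=5) cum 90
  y=14 (Northgate, w=3) cum 93
⇒ y* = 4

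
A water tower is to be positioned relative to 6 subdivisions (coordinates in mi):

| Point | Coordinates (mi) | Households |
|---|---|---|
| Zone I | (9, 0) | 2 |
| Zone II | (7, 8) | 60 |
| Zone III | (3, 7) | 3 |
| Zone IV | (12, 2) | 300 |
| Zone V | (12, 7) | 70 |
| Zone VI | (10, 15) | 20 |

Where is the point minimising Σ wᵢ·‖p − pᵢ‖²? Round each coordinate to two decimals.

(11.18, 4.16)

The minimiser of Σwᵢ‖p−pᵢ‖² is the weighted centroid p* = (Σwᵢpᵢ)/(Σwᵢ).
Σwᵢ = 455.
Σwᵢxᵢ = 2·9 + 60·7 + 3·3 + 300·12 + 70·12 + 20·10 = 5087.
Σwᵢyᵢ = 2·0 + 60·8 + 3·7 + 300·2 + 70·7 + 20·15 = 1891.
x* = 5087/455 = 11.18, y* = 1891/455 = 4.16.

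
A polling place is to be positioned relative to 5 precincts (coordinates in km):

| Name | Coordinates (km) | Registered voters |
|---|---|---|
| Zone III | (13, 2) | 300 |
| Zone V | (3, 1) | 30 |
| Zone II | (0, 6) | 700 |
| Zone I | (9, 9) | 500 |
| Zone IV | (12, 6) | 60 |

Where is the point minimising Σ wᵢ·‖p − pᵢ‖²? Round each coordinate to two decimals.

(5.79, 6.09)

The minimiser of Σwᵢ‖p−pᵢ‖² is the weighted centroid p* = (Σwᵢpᵢ)/(Σwᵢ).
Σwᵢ = 1590.
Σwᵢxᵢ = 300·13 + 30·3 + 700·0 + 500·9 + 60·12 = 9210.
Σwᵢyᵢ = 300·2 + 30·1 + 700·6 + 500·9 + 60·6 = 9690.
x* = 9210/1590 = 5.79, y* = 9690/1590 = 6.09.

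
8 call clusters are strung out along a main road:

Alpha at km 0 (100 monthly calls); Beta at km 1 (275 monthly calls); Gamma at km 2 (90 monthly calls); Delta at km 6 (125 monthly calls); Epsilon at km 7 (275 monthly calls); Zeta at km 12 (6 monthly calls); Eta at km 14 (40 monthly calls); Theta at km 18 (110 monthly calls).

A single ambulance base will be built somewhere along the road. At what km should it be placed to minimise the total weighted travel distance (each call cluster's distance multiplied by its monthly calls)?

x = 6

For a sum of weighted absolute distances on a line, the optimum is the weighted median (not the mean). Total weight W = 1021; half-weight = 510.5.
Sort by position and accumulate weight:
  km 0 (Alpha, w=100) → cum 100
  km 1 (Beta, w=275) → cum 375
  km 2 (Gamma, w=90) → cum 465
  km 6 (Delta, w=125) → cum 590  ≥ 510.5 → median here
  km 7 (Epsilon, w=275) → cum 865
  km 12 (Zeta, w=6) → cum 871
  km 14 (Eta, w=40) → cum 911
  km 18 (Theta, w=110) → cum 1021
Optimal location: km 6.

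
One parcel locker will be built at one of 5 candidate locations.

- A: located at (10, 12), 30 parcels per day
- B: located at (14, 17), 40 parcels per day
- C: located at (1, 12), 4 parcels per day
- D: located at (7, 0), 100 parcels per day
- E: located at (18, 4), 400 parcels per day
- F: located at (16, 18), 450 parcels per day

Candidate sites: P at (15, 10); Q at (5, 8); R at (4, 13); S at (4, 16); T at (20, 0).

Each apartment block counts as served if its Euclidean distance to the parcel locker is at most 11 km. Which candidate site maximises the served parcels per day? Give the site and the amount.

Coverage radius r = 11 km; a point is covered iff (Δx)²+(Δy)² ≤ 11² = 121.
  P (15, 10): covers {A, B, E, F} → 920
  Q (5, 8): covers {A, C, D} → 134
  R (4, 13): covers {A, B, C} → 74
  S (4, 16): covers {A, B, C} → 74
  T (20, 0): covers {E} → 400
Maximum coverage at P: 920 parcels per day.

P, covering 920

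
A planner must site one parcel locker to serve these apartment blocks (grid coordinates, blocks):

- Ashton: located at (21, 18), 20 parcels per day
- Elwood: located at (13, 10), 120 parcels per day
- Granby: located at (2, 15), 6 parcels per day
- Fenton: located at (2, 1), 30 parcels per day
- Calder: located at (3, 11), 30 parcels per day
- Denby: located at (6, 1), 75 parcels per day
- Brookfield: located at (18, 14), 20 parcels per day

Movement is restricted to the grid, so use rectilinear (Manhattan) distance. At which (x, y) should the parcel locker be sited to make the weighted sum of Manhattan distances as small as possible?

Manhattan distance separates: Σwᵢ(|x−xᵢ|+|y−yᵢ|) = Σwᵢ|x−xᵢ| + Σwᵢ|y−yᵢ|, so x and y are optimised independently as 1-D weighted medians.
Total weight W = 301; half = 150.5.
x-coordinate, sorted with cumulative weight:
  x=2 (Granby, w=6) cum 6
  x=2 (Fenton, w=30) cum 36
  x=3 (Calder, w=30) cum 66
  x=6 (Denby, w=75) cum 141
  x=13 (Elwood, w=120) cum 261  ← median
  x=18 (Brookfield, w=20) cum 281
  x=21 (Ashton, w=20) cum 301
⇒ x* = 13
y-coordinate, sorted with cumulative weight:
  y=1 (Fenton, w=30) cum 30
  y=1 (Denby, w=75) cum 105
  y=10 (Elwood, w=120) cum 225  ← median
  y=11 (Calder, w=30) cum 255
  y=14 (Brookfield, w=20) cum 275
  y=15 (Granby, w=6) cum 281
  y=18 (Ashton, w=20) cum 301
⇒ y* = 10

(13, 10)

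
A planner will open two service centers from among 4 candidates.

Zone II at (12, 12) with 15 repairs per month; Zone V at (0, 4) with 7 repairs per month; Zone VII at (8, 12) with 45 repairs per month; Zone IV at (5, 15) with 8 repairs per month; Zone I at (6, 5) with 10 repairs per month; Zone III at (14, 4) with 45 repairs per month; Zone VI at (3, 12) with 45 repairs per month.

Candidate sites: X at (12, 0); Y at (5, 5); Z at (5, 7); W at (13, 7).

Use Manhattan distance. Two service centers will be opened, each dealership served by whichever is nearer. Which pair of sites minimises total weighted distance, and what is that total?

{Z, W}, total 1095

Evaluate every pair (each demand assigned to the nearer of the two):
  {Z, W}: total = 1095
  {Y, W}: total = 1257
  {X, Z}: total = 1275
  {Y, Z}: total = 1421
  {X, Y}: total = 1437
  {X, W}: total = 1725
Best pair: {Z, W} with total 1095.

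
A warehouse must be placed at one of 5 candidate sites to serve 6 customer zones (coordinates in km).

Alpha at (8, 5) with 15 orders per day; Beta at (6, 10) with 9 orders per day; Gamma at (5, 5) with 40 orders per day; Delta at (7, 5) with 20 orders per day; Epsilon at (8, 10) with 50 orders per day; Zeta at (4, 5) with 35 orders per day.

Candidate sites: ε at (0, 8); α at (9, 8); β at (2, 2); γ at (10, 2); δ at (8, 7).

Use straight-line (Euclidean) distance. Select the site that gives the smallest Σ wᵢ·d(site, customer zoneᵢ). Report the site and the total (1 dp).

δ, total 557.9 km

Total weighted distance at each candidate:
  ε (0, 8): total = 1157.9
  α (9, 8): total = 667.9
  β (2, 2): total = 1093.6
  γ (10, 2): total = 1099.8
  δ (8, 7): total = 557.9
Minimum is at δ with total 557.9 km.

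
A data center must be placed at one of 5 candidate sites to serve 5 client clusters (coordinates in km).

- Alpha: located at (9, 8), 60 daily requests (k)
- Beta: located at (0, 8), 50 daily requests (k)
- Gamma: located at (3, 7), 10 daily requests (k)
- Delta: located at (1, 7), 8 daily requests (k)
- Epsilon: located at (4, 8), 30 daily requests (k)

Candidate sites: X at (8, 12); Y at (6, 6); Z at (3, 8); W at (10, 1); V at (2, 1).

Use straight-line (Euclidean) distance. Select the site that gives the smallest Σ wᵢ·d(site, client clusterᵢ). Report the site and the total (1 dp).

Z, total 567.9 km

Total weighted distance at each candidate:
  X (8, 12): total = 1003.8
  Y (6, 6): total = 689.8
  Z (3, 8): total = 567.9
  W (10, 1): total = 1489.9
  V (2, 1): total = 1285.9
Minimum is at Z with total 567.9 km.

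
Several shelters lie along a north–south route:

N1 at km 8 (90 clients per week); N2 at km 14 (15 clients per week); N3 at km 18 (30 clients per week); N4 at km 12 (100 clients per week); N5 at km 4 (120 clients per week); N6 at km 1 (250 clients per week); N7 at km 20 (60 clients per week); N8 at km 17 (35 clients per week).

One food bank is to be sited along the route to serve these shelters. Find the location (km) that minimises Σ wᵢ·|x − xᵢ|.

For a sum of weighted absolute distances on a line, the optimum is the weighted median (not the mean). Total weight W = 700; half-weight = 350.
Sort by position and accumulate weight:
  km 1 (N6, w=250) → cum 250
  km 4 (N5, w=120) → cum 370  ≥ 350 → median here
  km 8 (N1, w=90) → cum 460
  km 12 (N4, w=100) → cum 560
  km 14 (N2, w=15) → cum 575
  km 17 (N8, w=35) → cum 610
  km 18 (N3, w=30) → cum 640
  km 20 (N7, w=60) → cum 700
Optimal location: km 4.

x = 4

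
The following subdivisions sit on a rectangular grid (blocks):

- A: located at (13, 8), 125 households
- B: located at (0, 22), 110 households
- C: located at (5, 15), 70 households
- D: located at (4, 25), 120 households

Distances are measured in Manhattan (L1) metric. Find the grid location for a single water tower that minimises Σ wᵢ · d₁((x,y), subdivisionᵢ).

Manhattan distance separates: Σwᵢ(|x−xᵢ|+|y−yᵢ|) = Σwᵢ|x−xᵢ| + Σwᵢ|y−yᵢ|, so x and y are optimised independently as 1-D weighted medians.
Total weight W = 425; half = 212.5.
x-coordinate, sorted with cumulative weight:
  x=0 (B, w=110) cum 110
  x=4 (D, w=120) cum 230  ← median
  x=5 (C, w=70) cum 300
  x=13 (A, w=125) cum 425
⇒ x* = 4
y-coordinate, sorted with cumulative weight:
  y=8 (A, w=125) cum 125
  y=15 (C, w=70) cum 195
  y=22 (B, w=110) cum 305  ← median
  y=25 (D, w=120) cum 425
⇒ y* = 22

(4, 22)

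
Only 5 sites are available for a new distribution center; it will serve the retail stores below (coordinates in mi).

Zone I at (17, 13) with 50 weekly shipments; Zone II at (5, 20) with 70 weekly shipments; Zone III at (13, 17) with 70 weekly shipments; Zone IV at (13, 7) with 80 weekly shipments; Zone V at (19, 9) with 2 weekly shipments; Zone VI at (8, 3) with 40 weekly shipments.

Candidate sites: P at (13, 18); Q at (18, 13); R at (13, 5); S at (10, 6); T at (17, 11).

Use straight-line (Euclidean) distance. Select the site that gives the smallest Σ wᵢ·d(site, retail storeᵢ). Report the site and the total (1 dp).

P, total 2501.5 mi

Total weighted distance at each candidate:
  P (13, 18): total = 2501.5
  Q (18, 13): total = 2730.5
  R (13, 5): total = 2867.0
  S (10, 6): total = 2749.9
  T (17, 11): total = 2594.6
Minimum is at P with total 2501.5 mi.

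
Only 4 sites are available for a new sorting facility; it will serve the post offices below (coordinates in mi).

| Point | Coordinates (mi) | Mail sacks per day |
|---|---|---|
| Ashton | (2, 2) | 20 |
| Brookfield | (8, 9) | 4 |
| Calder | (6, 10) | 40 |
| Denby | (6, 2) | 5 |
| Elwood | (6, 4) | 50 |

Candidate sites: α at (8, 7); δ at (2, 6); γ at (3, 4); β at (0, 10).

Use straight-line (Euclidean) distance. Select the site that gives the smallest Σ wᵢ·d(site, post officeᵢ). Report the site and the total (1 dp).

Total weighted distance at each candidate:
  α (8, 7): total = 515.6
  δ (2, 6): total = 585.0
  γ (3, 4): total = 509.4
  β (0, 10): total = 911.4
Minimum is at γ with total 509.4 mi.

γ, total 509.4 mi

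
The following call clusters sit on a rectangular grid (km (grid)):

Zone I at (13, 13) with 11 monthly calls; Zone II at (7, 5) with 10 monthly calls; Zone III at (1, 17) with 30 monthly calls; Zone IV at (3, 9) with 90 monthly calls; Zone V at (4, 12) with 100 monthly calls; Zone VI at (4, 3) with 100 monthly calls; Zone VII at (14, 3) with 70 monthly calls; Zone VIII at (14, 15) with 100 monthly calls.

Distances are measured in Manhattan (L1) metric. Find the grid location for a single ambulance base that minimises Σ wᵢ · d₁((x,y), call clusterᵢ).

Manhattan distance separates: Σwᵢ(|x−xᵢ|+|y−yᵢ|) = Σwᵢ|x−xᵢ| + Σwᵢ|y−yᵢ|, so x and y are optimised independently as 1-D weighted medians.
Total weight W = 511; half = 255.5.
x-coordinate, sorted with cumulative weight:
  x=1 (Zone III, w=30) cum 30
  x=3 (Zone IV, w=90) cum 120
  x=4 (Zone V, w=100) cum 220
  x=4 (Zone VI, w=100) cum 320  ← median
  x=7 (Zone II, w=10) cum 330
  x=13 (Zone I, w=11) cum 341
  x=14 (Zone VII, w=70) cum 411
  x=14 (Zone VIII, w=100) cum 511
⇒ x* = 4
y-coordinate, sorted with cumulative weight:
  y=3 (Zone VI, w=100) cum 100
  y=3 (Zone VII, w=70) cum 170
  y=5 (Zone II, w=10) cum 180
  y=9 (Zone IV, w=90) cum 270  ← median
  y=12 (Zone V, w=100) cum 370
  y=13 (Zone I, w=11) cum 381
  y=15 (Zone VIII, w=100) cum 481
  y=17 (Zone III, w=30) cum 511
⇒ y* = 9

(4, 9)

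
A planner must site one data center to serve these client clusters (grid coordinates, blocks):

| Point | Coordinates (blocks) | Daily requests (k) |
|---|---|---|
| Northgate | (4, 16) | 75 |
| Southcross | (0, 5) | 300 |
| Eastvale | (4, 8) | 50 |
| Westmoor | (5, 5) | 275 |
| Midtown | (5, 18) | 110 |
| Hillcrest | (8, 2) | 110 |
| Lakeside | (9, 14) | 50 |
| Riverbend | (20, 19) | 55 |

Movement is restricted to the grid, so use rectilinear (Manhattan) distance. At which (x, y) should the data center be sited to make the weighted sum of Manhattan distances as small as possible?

(5, 5)

Manhattan distance separates: Σwᵢ(|x−xᵢ|+|y−yᵢ|) = Σwᵢ|x−xᵢ| + Σwᵢ|y−yᵢ|, so x and y are optimised independently as 1-D weighted medians.
Total weight W = 1025; half = 512.5.
x-coordinate, sorted with cumulative weight:
  x=0 (Southcross, w=300) cum 300
  x=4 (Northgate, w=75) cum 375
  x=4 (Eastvale, w=50) cum 425
  x=5 (Westmoor, w=275) cum 700  ← median
  x=5 (Midtown, w=110) cum 810
  x=8 (Hillcrest, w=110) cum 920
  x=9 (Lakeside, w=50) cum 970
  x=20 (Riverbend, w=55) cum 1025
⇒ x* = 5
y-coordinate, sorted with cumulative weight:
  y=2 (Hillcrest, w=110) cum 110
  y=5 (Southcross, w=300) cum 410
  y=5 (Westmoor, w=275) cum 685  ← median
  y=8 (Eastvale, w=50) cum 735
  y=14 (Lakeside, w=50) cum 785
  y=16 (Northgate, w=75) cum 860
  y=18 (Midtown, w=110) cum 970
  y=19 (Riverbend, w=55) cum 1025
⇒ y* = 5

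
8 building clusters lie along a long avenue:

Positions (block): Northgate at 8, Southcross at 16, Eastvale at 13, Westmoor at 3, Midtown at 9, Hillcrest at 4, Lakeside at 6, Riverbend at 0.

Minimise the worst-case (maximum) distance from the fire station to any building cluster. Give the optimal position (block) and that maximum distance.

The 1-center on a line is the midpoint of the two extreme points: leftmost at 0, rightmost at 16.
Optimal location = (0 + 16)/2 = 8; maximum distance = (16 − 0)/2 = 8.

location 8, max distance 8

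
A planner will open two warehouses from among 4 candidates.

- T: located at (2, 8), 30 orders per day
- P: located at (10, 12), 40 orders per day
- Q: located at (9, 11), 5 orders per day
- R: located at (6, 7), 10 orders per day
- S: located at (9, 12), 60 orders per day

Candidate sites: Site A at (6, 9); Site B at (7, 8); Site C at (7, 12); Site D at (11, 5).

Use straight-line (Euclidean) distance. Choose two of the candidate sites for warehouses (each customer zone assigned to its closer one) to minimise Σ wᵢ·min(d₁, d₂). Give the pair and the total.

{Site A, Site C}, total 394.9

Evaluate every pair (each demand assigned to the nearer of the two):
  {Site A, Site C}: total = 394.9
  {Site B, Site C}: total = 415.3
  {Site C, Site D}: total = 494.3
  {Site A, Site B}: total = 610.4
  {Site A, Site D}: total = 616.3
  {Site B, Site D}: total = 650.5
Best pair: {Site A, Site C} with total 394.9.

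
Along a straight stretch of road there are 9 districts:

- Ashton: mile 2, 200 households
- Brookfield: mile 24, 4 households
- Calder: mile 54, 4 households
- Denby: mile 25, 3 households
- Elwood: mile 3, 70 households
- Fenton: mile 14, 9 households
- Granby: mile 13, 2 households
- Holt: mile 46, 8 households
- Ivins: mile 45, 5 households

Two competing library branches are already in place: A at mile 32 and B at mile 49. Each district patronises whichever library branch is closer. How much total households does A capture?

The indifferent point is the midpoint (32+49)/2 = 40.5; districts left of it (closer to A at 32) go to A, those right go to B.
  Ashton at 2 (w=200) → A
  Elwood at 3 (w=70) → A
  Granby at 13 (w=2) → A
  Fenton at 14 (w=9) → A
  Brookfield at 24 (w=4) → A
  Denby at 25 (w=3) → A
  Ivins at 45 (w=5) → B
  Holt at 46 (w=8) → B
  Calder at 54 (w=4) → B
A captures 288; B captures 17.

288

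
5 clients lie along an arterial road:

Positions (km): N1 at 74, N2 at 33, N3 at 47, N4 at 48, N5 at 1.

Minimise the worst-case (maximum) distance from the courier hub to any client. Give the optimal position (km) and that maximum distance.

location 37.5, max distance 36.5

The 1-center on a line is the midpoint of the two extreme points: leftmost at 1, rightmost at 74.
Optimal location = (1 + 74)/2 = 37.5; maximum distance = (74 − 1)/2 = 36.5.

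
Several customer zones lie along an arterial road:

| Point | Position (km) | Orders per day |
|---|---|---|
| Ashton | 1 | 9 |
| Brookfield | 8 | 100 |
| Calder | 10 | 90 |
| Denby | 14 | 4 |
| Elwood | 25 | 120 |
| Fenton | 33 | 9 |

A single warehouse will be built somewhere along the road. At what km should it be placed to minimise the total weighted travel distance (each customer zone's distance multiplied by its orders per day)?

For a sum of weighted absolute distances on a line, the optimum is the weighted median (not the mean). Total weight W = 332; half-weight = 166.
Sort by position and accumulate weight:
  km 1 (Ashton, w=9) → cum 9
  km 8 (Brookfield, w=100) → cum 109
  km 10 (Calder, w=90) → cum 199  ≥ 166 → median here
  km 14 (Denby, w=4) → cum 203
  km 25 (Elwood, w=120) → cum 323
  km 33 (Fenton, w=9) → cum 332
Optimal location: km 10.

x = 10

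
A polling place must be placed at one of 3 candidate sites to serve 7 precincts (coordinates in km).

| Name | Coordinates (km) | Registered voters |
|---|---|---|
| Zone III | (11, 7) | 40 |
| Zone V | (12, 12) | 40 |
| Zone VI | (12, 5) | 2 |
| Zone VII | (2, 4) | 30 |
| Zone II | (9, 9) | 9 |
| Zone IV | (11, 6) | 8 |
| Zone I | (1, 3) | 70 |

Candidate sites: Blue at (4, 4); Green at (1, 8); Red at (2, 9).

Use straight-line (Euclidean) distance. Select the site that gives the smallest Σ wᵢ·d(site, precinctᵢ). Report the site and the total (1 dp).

Total weighted distance at each candidate:
  Blue (4, 4): total = 1176.5
  Green (1, 8): total = 1520.8
  Red (2, 9): total = 1522.6
Minimum is at Blue with total 1176.5 km.

Blue, total 1176.5 km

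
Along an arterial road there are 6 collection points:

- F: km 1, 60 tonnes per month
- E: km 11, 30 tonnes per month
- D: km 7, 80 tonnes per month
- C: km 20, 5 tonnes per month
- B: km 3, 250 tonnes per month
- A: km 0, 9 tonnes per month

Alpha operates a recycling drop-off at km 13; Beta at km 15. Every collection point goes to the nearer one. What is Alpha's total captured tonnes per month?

429

The indifferent point is the midpoint (13+15)/2 = 14; collection points left of it (closer to Alpha at 13) go to Alpha, those right go to Beta.
  A at 0 (w=9) → Alpha
  F at 1 (w=60) → Alpha
  B at 3 (w=250) → Alpha
  D at 7 (w=80) → Alpha
  E at 11 (w=30) → Alpha
  C at 20 (w=5) → Beta
Alpha captures 429; Beta captures 5.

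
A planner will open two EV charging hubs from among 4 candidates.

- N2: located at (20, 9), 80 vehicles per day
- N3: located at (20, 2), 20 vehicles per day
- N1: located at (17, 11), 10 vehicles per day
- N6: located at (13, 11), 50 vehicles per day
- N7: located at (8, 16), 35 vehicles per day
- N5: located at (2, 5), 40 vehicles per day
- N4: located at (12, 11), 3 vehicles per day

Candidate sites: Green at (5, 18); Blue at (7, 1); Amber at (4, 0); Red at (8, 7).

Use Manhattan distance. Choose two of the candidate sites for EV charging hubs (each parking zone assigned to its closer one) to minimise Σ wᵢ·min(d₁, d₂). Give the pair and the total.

{Green, Red}, total 2559

Evaluate every pair (each demand assigned to the nearer of the two):
  {Green, Red}: total = 2559
  {Blue, Red}: total = 2639
  {Amber, Red}: total = 2659
  {Green, Blue}: total = 3477
  {Green, Amber}: total = 3717
  {Blue, Amber}: total = 3845
Best pair: {Green, Red} with total 2559.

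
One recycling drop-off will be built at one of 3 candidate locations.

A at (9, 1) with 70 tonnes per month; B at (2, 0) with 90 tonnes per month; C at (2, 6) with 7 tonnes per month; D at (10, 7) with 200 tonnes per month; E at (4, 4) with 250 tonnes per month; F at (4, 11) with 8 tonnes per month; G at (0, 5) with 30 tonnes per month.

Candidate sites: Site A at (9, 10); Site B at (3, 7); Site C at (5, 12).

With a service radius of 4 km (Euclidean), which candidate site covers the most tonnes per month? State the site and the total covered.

Site B, covering 287

Coverage radius r = 4 km; a point is covered iff (Δx)²+(Δy)² ≤ 4² = 16.
  Site A (9, 10): covers {D} → 200
  Site B (3, 7): covers {C, E, G} → 287
  Site C (5, 12): covers {F} → 8
Maximum coverage at Site B: 287 tonnes per month.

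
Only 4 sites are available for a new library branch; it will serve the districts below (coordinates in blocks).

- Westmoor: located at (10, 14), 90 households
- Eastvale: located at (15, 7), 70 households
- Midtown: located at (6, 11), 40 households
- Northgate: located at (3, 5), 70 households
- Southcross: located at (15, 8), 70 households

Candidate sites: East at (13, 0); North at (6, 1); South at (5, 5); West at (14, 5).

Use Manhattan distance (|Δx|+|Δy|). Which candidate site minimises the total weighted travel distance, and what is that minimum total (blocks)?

West, total 2990 blocks

Total weighted distance at each candidate:
  East (13, 0): total = 4630
  North (6, 1): total = 4590
  South (5, 5): total = 3430
  West (14, 5): total = 2990
Minimum is at West with total 2990 blocks.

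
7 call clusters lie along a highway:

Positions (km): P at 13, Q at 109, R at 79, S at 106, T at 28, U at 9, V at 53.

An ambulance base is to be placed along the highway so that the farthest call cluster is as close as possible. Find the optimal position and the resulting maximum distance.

The 1-center on a line is the midpoint of the two extreme points: leftmost at 9, rightmost at 109.
Optimal location = (9 + 109)/2 = 59; maximum distance = (109 − 9)/2 = 50.

location 59, max distance 50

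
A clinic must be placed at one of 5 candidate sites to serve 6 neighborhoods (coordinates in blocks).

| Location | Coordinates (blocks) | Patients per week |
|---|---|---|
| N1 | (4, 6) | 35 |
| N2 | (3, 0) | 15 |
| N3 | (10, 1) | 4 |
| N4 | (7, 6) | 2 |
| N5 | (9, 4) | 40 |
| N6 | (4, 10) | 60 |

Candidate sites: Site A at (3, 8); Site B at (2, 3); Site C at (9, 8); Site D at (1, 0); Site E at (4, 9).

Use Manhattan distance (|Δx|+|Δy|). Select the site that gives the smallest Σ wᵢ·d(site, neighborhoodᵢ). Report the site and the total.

Site E, total 783 blocks

Total weighted distance at each candidate:
  Site A (3, 8): total = 873
  Site B (2, 3): total = 1151
  Site C (9, 8): total = 1075
  Site D (1, 0): total = 1669
  Site E (4, 9): total = 783
Minimum is at Site E with total 783 blocks.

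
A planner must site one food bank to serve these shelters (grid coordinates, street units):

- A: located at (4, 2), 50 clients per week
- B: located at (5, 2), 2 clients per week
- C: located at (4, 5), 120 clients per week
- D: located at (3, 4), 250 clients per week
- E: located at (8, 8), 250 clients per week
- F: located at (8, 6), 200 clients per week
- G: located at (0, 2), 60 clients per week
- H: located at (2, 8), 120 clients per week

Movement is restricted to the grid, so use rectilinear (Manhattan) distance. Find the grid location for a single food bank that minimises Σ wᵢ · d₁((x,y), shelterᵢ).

(4, 6)

Manhattan distance separates: Σwᵢ(|x−xᵢ|+|y−yᵢ|) = Σwᵢ|x−xᵢ| + Σwᵢ|y−yᵢ|, so x and y are optimised independently as 1-D weighted medians.
Total weight W = 1052; half = 526.
x-coordinate, sorted with cumulative weight:
  x=0 (G, w=60) cum 60
  x=2 (H, w=120) cum 180
  x=3 (D, w=250) cum 430
  x=4 (A, w=50) cum 480
  x=4 (C, w=120) cum 600  ← median
  x=5 (B, w=2) cum 602
  x=8 (E, w=250) cum 852
  x=8 (F, w=200) cum 1052
⇒ x* = 4
y-coordinate, sorted with cumulative weight:
  y=2 (A, w=50) cum 50
  y=2 (B, w=2) cum 52
  y=2 (G, w=60) cum 112
  y=4 (D, w=250) cum 362
  y=5 (C, w=120) cum 482
  y=6 (F, w=200) cum 682  ← median
  y=8 (E, w=250) cum 932
  y=8 (H, w=120) cum 1052
⇒ y* = 6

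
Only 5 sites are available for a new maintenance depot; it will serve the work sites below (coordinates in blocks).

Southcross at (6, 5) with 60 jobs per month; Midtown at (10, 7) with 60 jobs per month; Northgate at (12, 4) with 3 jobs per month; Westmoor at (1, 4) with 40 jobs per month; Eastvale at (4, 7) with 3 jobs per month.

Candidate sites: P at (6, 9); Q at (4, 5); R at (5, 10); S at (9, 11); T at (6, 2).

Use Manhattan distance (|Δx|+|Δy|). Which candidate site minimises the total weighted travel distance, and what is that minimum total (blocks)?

Total weighted distance at each candidate:
  P (6, 9): total = 1045
  Q (4, 5): total = 793
  R (5, 10): total = 1291
  S (9, 11): total = 1497
  T (6, 2): total = 1045
Minimum is at Q with total 793 blocks.

Q, total 793 blocks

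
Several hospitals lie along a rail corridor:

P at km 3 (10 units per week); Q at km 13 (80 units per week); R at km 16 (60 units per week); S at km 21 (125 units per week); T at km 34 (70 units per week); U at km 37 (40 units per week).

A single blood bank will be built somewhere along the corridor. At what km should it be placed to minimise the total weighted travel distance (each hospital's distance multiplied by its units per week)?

For a sum of weighted absolute distances on a line, the optimum is the weighted median (not the mean). Total weight W = 385; half-weight = 192.5.
Sort by position and accumulate weight:
  km 3 (P, w=10) → cum 10
  km 13 (Q, w=80) → cum 90
  km 16 (R, w=60) → cum 150
  km 21 (S, w=125) → cum 275  ≥ 192.5 → median here
  km 34 (T, w=70) → cum 345
  km 37 (U, w=40) → cum 385
Optimal location: km 21.

x = 21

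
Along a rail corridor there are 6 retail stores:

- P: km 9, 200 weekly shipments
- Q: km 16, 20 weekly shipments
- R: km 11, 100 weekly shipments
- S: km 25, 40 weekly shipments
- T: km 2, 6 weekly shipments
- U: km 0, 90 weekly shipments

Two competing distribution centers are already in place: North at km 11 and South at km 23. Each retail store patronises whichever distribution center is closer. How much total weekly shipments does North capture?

416

The indifferent point is the midpoint (11+23)/2 = 17; retail stores left of it (closer to North at 11) go to North, those right go to South.
  U at 0 (w=90) → North
  T at 2 (w=6) → North
  P at 9 (w=200) → North
  R at 11 (w=100) → North
  Q at 16 (w=20) → North
  S at 25 (w=40) → South
North captures 416; South captures 40.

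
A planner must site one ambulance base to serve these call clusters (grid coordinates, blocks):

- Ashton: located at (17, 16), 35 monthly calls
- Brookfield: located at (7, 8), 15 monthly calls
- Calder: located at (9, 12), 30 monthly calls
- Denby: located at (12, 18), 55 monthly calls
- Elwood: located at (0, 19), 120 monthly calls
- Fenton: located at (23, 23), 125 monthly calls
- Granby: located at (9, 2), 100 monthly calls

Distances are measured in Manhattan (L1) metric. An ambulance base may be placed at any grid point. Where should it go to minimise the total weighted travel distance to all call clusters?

Manhattan distance separates: Σwᵢ(|x−xᵢ|+|y−yᵢ|) = Σwᵢ|x−xᵢ| + Σwᵢ|y−yᵢ|, so x and y are optimised independently as 1-D weighted medians.
Total weight W = 480; half = 240.
x-coordinate, sorted with cumulative weight:
  x=0 (Elwood, w=120) cum 120
  x=7 (Brookfield, w=15) cum 135
  x=9 (Calder, w=30) cum 165
  x=9 (Granby, w=100) cum 265  ← median
  x=12 (Denby, w=55) cum 320
  x=17 (Ashton, w=35) cum 355
  x=23 (Fenton, w=125) cum 480
⇒ x* = 9
y-coordinate, sorted with cumulative weight:
  y=2 (Granby, w=100) cum 100
  y=8 (Brookfield, w=15) cum 115
  y=12 (Calder, w=30) cum 145
  y=16 (Ashton, w=35) cum 180
  y=18 (Denby, w=55) cum 235
  y=19 (Elwood, w=120) cum 355  ← median
  y=23 (Fenton, w=125) cum 480
⇒ y* = 19

(9, 19)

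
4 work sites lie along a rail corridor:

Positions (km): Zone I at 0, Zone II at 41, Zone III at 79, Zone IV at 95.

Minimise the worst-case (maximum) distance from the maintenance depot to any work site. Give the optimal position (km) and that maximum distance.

location 47.5, max distance 47.5

The 1-center on a line is the midpoint of the two extreme points: leftmost at 0, rightmost at 95.
Optimal location = (0 + 95)/2 = 47.5; maximum distance = (95 − 0)/2 = 47.5.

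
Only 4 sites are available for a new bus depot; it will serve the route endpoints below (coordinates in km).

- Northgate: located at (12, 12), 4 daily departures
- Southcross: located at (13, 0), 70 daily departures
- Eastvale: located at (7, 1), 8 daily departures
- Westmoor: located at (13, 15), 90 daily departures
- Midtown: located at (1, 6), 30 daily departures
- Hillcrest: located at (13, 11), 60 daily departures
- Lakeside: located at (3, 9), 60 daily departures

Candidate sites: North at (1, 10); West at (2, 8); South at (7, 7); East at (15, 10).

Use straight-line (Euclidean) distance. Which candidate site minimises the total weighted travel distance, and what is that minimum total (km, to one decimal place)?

Total weighted distance at each candidate:
  North (1, 10): total = 3371.3
  West (2, 8): total = 3073.5
  South (7, 7): total = 2505.1
  East (15, 10): total = 2602.7
Minimum is at South with total 2505.1 km.

South, total 2505.1 km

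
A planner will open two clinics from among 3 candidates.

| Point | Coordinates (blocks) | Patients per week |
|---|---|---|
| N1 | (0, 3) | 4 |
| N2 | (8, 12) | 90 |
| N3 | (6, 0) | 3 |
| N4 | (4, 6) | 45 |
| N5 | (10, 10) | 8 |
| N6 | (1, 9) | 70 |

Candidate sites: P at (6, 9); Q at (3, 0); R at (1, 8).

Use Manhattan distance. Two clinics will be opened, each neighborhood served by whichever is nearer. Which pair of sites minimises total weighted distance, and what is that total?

{P, R}, total 836

Evaluate every pair (each demand assigned to the nearer of the two):
  {P, R}: total = 836
  {P, Q}: total = 1098
  {Q, R}: total = 1406
Best pair: {P, R} with total 836.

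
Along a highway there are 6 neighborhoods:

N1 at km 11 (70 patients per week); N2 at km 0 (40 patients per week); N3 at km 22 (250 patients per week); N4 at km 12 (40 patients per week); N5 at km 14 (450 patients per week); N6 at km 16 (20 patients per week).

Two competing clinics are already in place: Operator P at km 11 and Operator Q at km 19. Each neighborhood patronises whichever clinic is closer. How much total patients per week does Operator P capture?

600

The indifferent point is the midpoint (11+19)/2 = 15; neighborhoods left of it (closer to Operator P at 11) go to Operator P, those right go to Operator Q.
  N2 at 0 (w=40) → Operator P
  N1 at 11 (w=70) → Operator P
  N4 at 12 (w=40) → Operator P
  N5 at 14 (w=450) → Operator P
  N6 at 16 (w=20) → Operator Q
  N3 at 22 (w=250) → Operator Q
Operator P captures 600; Operator Q captures 270.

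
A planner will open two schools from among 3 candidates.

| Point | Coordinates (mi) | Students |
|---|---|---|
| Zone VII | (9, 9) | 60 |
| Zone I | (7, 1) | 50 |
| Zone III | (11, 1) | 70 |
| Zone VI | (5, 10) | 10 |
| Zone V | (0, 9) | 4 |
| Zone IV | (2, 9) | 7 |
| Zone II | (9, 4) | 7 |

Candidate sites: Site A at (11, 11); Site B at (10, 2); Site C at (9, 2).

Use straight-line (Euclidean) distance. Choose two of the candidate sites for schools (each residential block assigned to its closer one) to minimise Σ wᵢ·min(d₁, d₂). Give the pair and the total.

{Site A, Site B}, total 612.6

Evaluate every pair (each demand assigned to the nearer of the two):
  {Site A, Site B}: total = 612.6
  {Site A, Site C}: total = 622.1
  {Site B, Site C}: total = 849.1
Best pair: {Site A, Site B} with total 612.6.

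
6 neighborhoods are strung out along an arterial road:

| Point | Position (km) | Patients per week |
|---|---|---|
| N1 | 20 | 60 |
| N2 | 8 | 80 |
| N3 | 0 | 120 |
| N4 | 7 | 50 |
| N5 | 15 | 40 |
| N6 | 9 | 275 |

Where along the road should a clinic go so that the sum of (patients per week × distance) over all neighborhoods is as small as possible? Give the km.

For a sum of weighted absolute distances on a line, the optimum is the weighted median (not the mean). Total weight W = 625; half-weight = 312.5.
Sort by position and accumulate weight:
  km 0 (N3, w=120) → cum 120
  km 7 (N4, w=50) → cum 170
  km 8 (N2, w=80) → cum 250
  km 9 (N6, w=275) → cum 525  ≥ 312.5 → median here
  km 15 (N5, w=40) → cum 565
  km 20 (N1, w=60) → cum 625
Optimal location: km 9.

x = 9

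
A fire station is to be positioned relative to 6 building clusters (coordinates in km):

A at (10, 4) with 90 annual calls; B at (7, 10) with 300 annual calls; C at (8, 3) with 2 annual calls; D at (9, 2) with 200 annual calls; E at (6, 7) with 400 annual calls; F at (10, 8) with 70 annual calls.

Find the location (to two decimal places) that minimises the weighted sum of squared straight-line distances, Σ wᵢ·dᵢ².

(7.45, 6.71)

The minimiser of Σwᵢ‖p−pᵢ‖² is the weighted centroid p* = (Σwᵢpᵢ)/(Σwᵢ).
Σwᵢ = 1062.
Σwᵢxᵢ = 90·10 + 300·7 + 2·8 + 200·9 + 400·6 + 70·10 = 7916.
Σwᵢyᵢ = 90·4 + 300·10 + 2·3 + 200·2 + 400·7 + 70·8 = 7126.
x* = 7916/1062 = 7.45, y* = 7126/1062 = 6.71.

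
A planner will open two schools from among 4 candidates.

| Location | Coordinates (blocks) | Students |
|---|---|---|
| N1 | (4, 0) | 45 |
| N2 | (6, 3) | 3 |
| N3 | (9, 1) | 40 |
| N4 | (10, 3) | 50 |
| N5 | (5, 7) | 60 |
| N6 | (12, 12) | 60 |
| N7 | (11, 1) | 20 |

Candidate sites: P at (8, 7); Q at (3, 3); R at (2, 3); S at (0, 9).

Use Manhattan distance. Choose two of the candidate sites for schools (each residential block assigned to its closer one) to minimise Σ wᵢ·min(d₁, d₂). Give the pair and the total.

{P, Q}, total 1669

Evaluate every pair (each demand assigned to the nearer of the two):
  {P, Q}: total = 1669
  {P, R}: total = 1717
  {P, S}: total = 1993
  {Q, S}: total = 2319
  {Q, R}: total = 2499
  {R, S}: total = 2537
Best pair: {P, Q} with total 1669.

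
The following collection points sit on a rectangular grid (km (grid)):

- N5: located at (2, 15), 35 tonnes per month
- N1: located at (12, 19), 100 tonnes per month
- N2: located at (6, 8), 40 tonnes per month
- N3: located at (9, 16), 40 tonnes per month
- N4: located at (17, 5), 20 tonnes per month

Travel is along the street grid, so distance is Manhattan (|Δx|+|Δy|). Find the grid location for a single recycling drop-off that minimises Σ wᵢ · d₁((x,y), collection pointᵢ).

Manhattan distance separates: Σwᵢ(|x−xᵢ|+|y−yᵢ|) = Σwᵢ|x−xᵢ| + Σwᵢ|y−yᵢ|, so x and y are optimised independently as 1-D weighted medians.
Total weight W = 235; half = 117.5.
x-coordinate, sorted with cumulative weight:
  x=2 (N5, w=35) cum 35
  x=6 (N2, w=40) cum 75
  x=9 (N3, w=40) cum 115
  x=12 (N1, w=100) cum 215  ← median
  x=17 (N4, w=20) cum 235
⇒ x* = 12
y-coordinate, sorted with cumulative weight:
  y=5 (N4, w=20) cum 20
  y=8 (N2, w=40) cum 60
  y=15 (N5, w=35) cum 95
  y=16 (N3, w=40) cum 135  ← median
  y=19 (N1, w=100) cum 235
⇒ y* = 16

(12, 16)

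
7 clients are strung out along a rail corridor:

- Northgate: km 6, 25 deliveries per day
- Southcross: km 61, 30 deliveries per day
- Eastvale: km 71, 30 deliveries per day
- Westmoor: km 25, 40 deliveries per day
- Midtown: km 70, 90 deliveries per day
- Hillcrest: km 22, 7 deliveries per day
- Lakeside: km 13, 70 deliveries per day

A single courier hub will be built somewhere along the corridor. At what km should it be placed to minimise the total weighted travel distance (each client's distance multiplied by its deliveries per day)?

x = 61

For a sum of weighted absolute distances on a line, the optimum is the weighted median (not the mean). Total weight W = 292; half-weight = 146.
Sort by position and accumulate weight:
  km 6 (Northgate, w=25) → cum 25
  km 13 (Lakeside, w=70) → cum 95
  km 22 (Hillcrest, w=7) → cum 102
  km 25 (Westmoor, w=40) → cum 142
  km 61 (Southcross, w=30) → cum 172  ≥ 146 → median here
  km 70 (Midtown, w=90) → cum 262
  km 71 (Eastvale, w=30) → cum 292
Optimal location: km 61.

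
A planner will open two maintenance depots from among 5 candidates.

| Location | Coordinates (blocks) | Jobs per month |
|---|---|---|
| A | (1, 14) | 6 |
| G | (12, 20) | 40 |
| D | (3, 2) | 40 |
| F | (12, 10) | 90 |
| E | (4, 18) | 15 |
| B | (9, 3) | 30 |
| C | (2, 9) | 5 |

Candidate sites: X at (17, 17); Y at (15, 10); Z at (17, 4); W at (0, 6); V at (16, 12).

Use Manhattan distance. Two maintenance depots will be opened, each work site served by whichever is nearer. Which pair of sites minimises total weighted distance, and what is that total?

{Y, W}, total 1749

Evaluate every pair (each demand assigned to the nearer of the two):
  {Y, W}: total = 1749
  {W, V}: total = 1979
  {Y, Z}: total = 2163
  {X, Y}: total = 2168
  {X, W}: total = 2329
  {Y, V}: total = 2382
  {Z, V}: total = 2387
  {X, Z}: total = 2644
  {X, V}: total = 2657
  {Z, W}: total = 2699
Best pair: {Y, W} with total 1749.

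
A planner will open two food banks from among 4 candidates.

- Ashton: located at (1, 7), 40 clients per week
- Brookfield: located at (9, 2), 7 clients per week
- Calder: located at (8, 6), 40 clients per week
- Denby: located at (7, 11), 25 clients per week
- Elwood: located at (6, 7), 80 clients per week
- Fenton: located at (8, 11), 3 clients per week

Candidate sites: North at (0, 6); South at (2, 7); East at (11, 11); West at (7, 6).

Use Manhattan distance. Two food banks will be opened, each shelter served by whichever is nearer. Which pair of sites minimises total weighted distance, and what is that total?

{South, West}, total 425

Evaluate every pair (each demand assigned to the nearer of the two):
  {South, West}: total = 425
  {North, West}: total = 465
  {East, West}: total = 631
  {South, East}: total = 826
  {North, South}: total = 979
  {North, East}: total = 1146
Best pair: {South, West} with total 425.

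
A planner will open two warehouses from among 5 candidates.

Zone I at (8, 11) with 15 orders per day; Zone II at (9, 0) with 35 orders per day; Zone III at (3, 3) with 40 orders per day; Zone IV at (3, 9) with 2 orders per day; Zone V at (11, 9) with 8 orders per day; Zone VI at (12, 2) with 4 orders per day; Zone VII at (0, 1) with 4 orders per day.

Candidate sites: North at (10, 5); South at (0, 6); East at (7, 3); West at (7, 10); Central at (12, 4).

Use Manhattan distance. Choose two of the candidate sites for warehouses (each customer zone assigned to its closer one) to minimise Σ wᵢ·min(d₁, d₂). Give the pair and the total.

Evaluate every pair (each demand assigned to the nearer of the two):
  {East, West}: total = 475
  {North, East}: total = 571
  {East, Central}: total = 582
  {South, East}: total = 606
  {North, South}: total = 662
  {North, West}: total = 726
  {South, Central}: total = 738
  {West, Central}: total = 793
  {South, West}: total = 812
  {North, Central}: total = 816
Best pair: {East, West} with total 475.

{East, West}, total 475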